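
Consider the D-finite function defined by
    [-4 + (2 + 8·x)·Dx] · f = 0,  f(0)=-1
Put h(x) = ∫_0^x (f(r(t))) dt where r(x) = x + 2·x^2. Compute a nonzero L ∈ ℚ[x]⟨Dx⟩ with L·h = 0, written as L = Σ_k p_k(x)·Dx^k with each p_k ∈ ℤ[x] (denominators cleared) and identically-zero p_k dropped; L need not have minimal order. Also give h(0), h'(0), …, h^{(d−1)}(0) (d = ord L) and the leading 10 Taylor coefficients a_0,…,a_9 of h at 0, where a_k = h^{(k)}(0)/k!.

f: a_k = -1, -2, 2, -4, 10, -28, 84, -264, 858, -2860, …
Substitute x→r, Dx→(1/r')Dx; clear ⇒ L₀.
∫: right-multiply L₀ by Dx.
L = (-2 - 8·x)·Dx + (1 + 4·x + 8·x^2)·Dx^2  (order 2).
h: a_k = 0, -1, -1, -2/3, 1, -6/5, 2/3, 12/7, -7, 122/9, …
ICs: h(0) = 0, h′(0) = -1.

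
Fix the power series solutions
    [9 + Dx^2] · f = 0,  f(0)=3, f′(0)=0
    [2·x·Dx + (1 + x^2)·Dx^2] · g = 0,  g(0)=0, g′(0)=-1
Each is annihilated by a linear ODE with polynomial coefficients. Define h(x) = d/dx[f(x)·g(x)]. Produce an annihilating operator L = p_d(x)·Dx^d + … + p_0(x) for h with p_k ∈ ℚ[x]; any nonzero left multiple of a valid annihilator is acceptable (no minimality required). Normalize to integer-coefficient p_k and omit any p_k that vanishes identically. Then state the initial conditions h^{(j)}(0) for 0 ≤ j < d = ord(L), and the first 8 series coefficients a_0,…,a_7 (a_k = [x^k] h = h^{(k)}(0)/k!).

L = (20358 + 86886·x^2 + 157437·x^4 + 155520·x^6 + 96228·x^8 + 36450·x^10 + 6561·x^12) + (6372·x + 25596·x^3 + 39960·x^5 + 32400·x^7 + 14580·x^9 + 2916·x^11)·Dx + (3432 + 15828·x^2 + 31110·x^4 + 33588·x^6 + 22032·x^8 + 8424·x^10 + 1458·x^12)·Dx^2 + (708·x + 2844·x^3 + 4440·x^5 + 3600·x^7 + 1620·x^9 + 324·x^11)·Dx^3 + (130 + 686·x^2 + 1513·x^4 + 1812·x^6 + 1260·x^8 + 486·x^10 + 81·x^12)·Dx^4  (order 4).
h: a_k = -3, 0, 87/2, 0, -609/8, 0, 5343/80, 0, …
ICs: h(0) = -3, h′(0) = 0, h′′(0) = 87, h′′′(0) = 0.

f: a_k = 3, 0, -27/2, 0, 81/8, 0, -243/80, 0, …
g: a_k = 0, -1, 0, 1/3, 0, -1/5, 0, 1/7, …
Product ⇒ symmetric product L₀, ord ≤ 4.
Differentiate: ansatz ord ≤ ord L₀ ⇒ L.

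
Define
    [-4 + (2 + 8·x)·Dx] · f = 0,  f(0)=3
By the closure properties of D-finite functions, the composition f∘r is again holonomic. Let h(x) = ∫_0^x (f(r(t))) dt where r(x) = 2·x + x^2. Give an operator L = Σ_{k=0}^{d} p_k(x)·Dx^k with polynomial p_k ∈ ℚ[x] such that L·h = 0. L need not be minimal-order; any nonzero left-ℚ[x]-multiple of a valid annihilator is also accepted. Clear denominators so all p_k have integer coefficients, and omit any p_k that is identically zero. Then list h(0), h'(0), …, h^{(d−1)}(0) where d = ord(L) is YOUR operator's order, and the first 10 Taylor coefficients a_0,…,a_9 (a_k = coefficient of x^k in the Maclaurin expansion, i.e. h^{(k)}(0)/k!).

L = (-4 - 4·x)·Dx + (1 + 8·x + 4·x^2)·Dx^2  (order 2).
h: a_k = 0, 3, 6, -6, 18, -342/5, 300, -10116/7, 7434, -40142, …
ICs: h(0) = 0, h′(0) = 3.

f: a_k = 3, 6, -6, 12, -30, 84, -252, 792, -2574, 8580, …
Change of var in L_f (x↦r) gives L₀.
Integrate: L := L₀·Dx.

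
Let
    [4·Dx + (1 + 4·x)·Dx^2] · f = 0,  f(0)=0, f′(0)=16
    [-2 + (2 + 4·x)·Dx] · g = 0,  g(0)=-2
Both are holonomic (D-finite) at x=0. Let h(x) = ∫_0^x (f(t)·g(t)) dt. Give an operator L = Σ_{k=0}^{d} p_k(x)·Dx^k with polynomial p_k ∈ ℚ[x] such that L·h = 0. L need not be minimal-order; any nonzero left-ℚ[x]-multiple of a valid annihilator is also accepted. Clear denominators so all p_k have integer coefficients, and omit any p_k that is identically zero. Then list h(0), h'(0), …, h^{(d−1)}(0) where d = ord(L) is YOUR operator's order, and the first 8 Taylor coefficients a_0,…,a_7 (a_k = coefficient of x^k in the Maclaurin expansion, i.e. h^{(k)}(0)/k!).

L = (-1 + 4·x)·Dx + (2 + 4·x)·Dx^2 + (1 + 8·x + 20·x^2 + 16·x^3)·Dx^3  (order 3).
h: a_k = 0, 0, -16, 32/3, -68/3, 176/3, -7418/45, 17068/35, …
ICs: h(0) = 0, h′(0) = 0, h′′(0) = -32.

f: a_k = 0, 16, -32, 256/3, -256, 4096/5, -8192/3, 65536/7, …
g: a_k = -2, -2, 1, -1, 5/4, -7/4, 21/8, -33/8, …
L₀ := L_f ⊗_s L_g (sym. prod.), ord ≤ 2.
h=∫h₀ ⇒ L = L₀·Dx.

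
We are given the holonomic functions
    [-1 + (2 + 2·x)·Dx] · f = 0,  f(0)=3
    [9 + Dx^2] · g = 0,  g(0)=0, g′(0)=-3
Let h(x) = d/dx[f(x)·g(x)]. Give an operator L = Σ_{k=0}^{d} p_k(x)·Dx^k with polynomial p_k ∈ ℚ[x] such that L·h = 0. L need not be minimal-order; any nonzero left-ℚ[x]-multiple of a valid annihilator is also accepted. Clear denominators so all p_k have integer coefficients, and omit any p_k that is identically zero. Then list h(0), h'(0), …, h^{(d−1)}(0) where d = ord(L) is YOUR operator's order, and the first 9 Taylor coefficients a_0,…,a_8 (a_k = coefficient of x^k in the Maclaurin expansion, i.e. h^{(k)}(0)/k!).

f: a_k = 3, 3/2, -3/8, 3/16, -15/128, 21/256, -63/1024, 99/2048, -1287/32768, …
g: a_k = 0, -3, 0, 9/2, 0, -81/40, 0, 243/560, 0, …
h₀=f·g: eliminate ⇒ L₀, order ≤ 1·2.
h=h₀': d/dx-closure on L₀ ⇒ L.
L = (551 + 1968·x + 2712·x^2 + 1728·x^3 + 432·x^4) + (-44 - 140·x - 144·x^2 - 48·x^3)·Dx + (52 + 200·x + 292·x^2 + 192·x^3 + 48·x^4)·Dx^2  (order 2).
h: a_k = -9, -9, 351/8, 99/4, -4743/128, -9369/640, 61587/5120, 7101/1792, -2551257/1146880, …
ICs: h(0) = -9, h′(0) = -9.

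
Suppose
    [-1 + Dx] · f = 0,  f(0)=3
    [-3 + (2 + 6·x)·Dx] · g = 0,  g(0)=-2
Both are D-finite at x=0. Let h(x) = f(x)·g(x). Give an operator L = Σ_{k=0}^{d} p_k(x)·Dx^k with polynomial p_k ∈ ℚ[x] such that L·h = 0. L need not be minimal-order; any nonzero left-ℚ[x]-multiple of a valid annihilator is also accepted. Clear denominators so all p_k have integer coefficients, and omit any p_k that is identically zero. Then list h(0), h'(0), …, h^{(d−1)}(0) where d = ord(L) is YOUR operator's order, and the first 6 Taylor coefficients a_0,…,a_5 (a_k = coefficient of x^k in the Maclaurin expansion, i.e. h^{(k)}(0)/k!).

L = (-5 - 6·x) + (2 + 6·x)·Dx  (order 1).
h: a_k = -6, -15, -21/4, -71/8, 671/64, -16157/640, …
ICs: h(0) = -6.

f: a_k = 3, 3, 3/2, 1/2, 1/8, 1/40, …
g: a_k = -2, -3, 9/4, -27/8, 405/64, -1701/128, …
Product ⇒ symmetric product L₀, ord ≤ 1.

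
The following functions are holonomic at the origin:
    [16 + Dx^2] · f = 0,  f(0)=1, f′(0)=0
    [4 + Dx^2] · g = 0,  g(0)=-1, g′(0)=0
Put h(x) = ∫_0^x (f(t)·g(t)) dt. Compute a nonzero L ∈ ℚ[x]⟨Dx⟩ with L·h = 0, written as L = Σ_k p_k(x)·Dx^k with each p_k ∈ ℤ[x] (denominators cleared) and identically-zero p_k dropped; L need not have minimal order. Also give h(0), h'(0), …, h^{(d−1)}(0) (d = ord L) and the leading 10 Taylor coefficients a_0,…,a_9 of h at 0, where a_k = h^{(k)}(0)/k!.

f: a_k = 1, 0, -8, 0, 32/3, 0, -256/45, 0, 512/315, 0, …
g: a_k = -1, 0, 2, 0, -2/3, 0, 4/45, 0, -2/315, 0, …
h₀=f·g: eliminate ⇒ L₀, order ≤ 2·2.
h=∫₀ˣh₀: take L = L₀·Dx.
L = 144·Dx + 40·Dx^3 + Dx^5  (order 5).
h: a_k = 0, -1, 0, 10/3, 0, -82/15, 0, 292/63, 0, -6562/2835, …
ICs: h(0) = 0, h′(0) = -1, h′′(0) = 0, h′′′(0) = 20, h′′′′(0) = 0.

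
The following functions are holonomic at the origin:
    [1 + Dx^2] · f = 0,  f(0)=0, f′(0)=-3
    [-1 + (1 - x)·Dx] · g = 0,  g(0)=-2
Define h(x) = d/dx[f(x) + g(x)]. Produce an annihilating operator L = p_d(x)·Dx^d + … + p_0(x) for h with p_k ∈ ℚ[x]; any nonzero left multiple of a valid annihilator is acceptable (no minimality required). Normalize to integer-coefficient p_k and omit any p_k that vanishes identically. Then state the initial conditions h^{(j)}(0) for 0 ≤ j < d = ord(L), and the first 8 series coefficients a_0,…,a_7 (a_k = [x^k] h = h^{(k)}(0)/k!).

L = (26 - 4·x + 2·x^2) + (-7 + 9·x - 3·x^2 + x^3)·Dx + (26 - 4·x + 2·x^2)·Dx^2 + (-7 + 9·x - 3·x^2 + x^3)·Dx^3  (order 3).
h: a_k = -5, -4, -9/2, -8, -81/8, -12, -3359/240, -16, …
ICs: h(0) = -5, h′(0) = -4, h′′(0) = -9.

f: a_k = 0, -3, 0, 1/2, 0, -1/40, 0, 1/1680, …
g: a_k = -2, -2, -2, -2, -2, -2, -2, -2, …
f+g: L₀ = lclm(L_f,L_g), ord ≤ 2+1.
h₀' ⇒ L via d/dx closure of L₀.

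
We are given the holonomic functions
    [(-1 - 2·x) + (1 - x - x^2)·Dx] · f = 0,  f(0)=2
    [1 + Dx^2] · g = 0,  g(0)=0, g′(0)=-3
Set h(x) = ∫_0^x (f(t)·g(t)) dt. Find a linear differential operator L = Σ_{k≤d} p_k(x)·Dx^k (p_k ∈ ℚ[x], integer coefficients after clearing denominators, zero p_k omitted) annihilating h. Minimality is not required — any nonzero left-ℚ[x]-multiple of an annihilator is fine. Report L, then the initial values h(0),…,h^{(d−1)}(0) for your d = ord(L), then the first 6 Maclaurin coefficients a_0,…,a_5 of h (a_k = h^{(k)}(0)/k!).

L = (1 + x + x^2)·Dx + (2 + 4·x)·Dx^2 + (-1 + x + x^2)·Dx^3  (order 3).
h: a_k = 0, 0, -3, -2, -11/4, -17/5, …
ICs: h(0) = 0, h′(0) = 0, h′′(0) = -6.

f: a_k = 2, 2, 4, 6, 10, 16, …
g: a_k = 0, -3, 0, 1/2, 0, -1/40, …
L₀ := L_f ⊗_s L_g (sym. prod.), ord ≤ 2.
h=∫h₀ ⇒ L = L₀·Dx.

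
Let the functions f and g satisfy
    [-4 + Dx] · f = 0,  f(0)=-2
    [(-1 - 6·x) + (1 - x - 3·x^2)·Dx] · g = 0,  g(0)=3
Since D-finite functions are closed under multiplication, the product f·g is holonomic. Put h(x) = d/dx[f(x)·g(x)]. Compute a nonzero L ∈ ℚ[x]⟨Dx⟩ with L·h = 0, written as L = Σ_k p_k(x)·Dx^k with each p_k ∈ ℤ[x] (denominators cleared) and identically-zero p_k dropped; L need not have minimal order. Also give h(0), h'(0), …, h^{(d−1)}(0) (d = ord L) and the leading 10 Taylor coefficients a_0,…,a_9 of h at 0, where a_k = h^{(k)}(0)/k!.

L = (32 + 26·x - 98·x^2 - 48·x^3 + 144·x^4) + (-5 + 3·x + 29·x^2 - 6·x^3 - 36·x^4)·Dx  (order 1).
h: a_k = -30, -192, -750, -2408, -7016, -19460, -784606/15, -2891648/21, -37453978/105, -862521764/945, …
ICs: h(0) = -30.

f: a_k = -2, -8, -16, -64/3, -64/3, -256/15, -512/45, -2048/315, -1024/315, -4096/2835, …
g: a_k = 3, 3, 12, 21, 57, 120, 291, 651, 1524, 3477, …
Product ⇒ symmetric product L₀, ord ≤ 1.
h₀' ⇒ L via d/dx closure of L₀.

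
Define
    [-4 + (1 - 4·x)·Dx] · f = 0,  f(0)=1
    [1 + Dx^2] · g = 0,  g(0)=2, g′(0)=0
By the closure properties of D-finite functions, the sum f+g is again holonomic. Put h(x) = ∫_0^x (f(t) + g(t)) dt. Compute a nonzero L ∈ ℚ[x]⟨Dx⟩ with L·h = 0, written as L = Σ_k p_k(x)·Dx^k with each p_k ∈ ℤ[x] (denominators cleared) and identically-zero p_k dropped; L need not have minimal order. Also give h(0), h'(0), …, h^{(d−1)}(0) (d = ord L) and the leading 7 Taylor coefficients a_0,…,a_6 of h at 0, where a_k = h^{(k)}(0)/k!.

f: a_k = 1, 4, 16, 64, 256, 1024, 4096, …
g: a_k = 2, 0, -1, 0, 1/12, 0, -1/360, …
f+g: L₀ = lclm(L_f,L_g), ord ≤ 1+2.
Integrate: L := L₀·Dx.
L = (388 - 32·x + 64·x^2)·Dx + (-33 + 140·x - 48·x^2 + 64·x^3)·Dx^2 + (388 - 32·x + 64·x^2)·Dx^3 + (-33 + 140·x - 48·x^2 + 64·x^3)·Dx^4  (order 4).
h: a_k = 0, 3, 2, 5, 16, 3073/60, 512/3, …
ICs: h(0) = 0, h′(0) = 3, h′′(0) = 4, h′′′(0) = 30.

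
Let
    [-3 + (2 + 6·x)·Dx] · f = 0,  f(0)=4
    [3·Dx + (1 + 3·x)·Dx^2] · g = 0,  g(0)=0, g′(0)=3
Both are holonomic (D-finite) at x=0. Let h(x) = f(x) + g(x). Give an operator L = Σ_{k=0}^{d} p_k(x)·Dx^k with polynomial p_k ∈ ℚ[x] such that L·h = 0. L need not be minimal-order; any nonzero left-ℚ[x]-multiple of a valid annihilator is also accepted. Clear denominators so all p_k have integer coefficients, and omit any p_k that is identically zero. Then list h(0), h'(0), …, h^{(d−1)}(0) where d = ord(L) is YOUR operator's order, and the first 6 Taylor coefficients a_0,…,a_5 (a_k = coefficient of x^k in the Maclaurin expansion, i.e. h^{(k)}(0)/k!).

L = 9·Dx + (15 + 45·x)·Dx^2 + (2 + 12·x + 18·x^2)·Dx^3  (order 3).
h: a_k = 4, 9, -9, 63/4, -1053/32, 24057/320, …
ICs: h(0) = 4, h′(0) = 9, h′′(0) = -18.

f: a_k = 4, 6, -9/2, 27/4, -405/32, 1701/64, …
g: a_k = 0, 3, -9/2, 9, -81/4, 243/5, …
h₀=f+g: left-lcm gives L₀, ord ≤ 3.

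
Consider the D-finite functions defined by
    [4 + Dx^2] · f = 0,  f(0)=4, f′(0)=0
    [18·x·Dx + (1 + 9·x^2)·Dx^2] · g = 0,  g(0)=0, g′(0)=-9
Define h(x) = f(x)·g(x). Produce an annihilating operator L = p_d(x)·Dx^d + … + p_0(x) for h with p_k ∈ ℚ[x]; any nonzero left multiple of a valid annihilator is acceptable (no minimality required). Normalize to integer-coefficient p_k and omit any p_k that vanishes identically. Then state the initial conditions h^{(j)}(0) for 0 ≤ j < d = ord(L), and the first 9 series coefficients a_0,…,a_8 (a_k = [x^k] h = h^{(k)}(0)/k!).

f: a_k = 4, 0, -8, 0, 8/3, 0, -16/45, 0, 8/315, …
g: a_k = 0, -9, 0, 27, 0, -729/5, 0, 6561/7, 0, …
Product ⇒ symmetric product L₀, ord ≤ 4.
L = (2080 + 50256·x^2 + 89424·x^4 + 186624·x^6 + 419904·x^8) + (3168·x + 38880·x^3 + 139968·x^5 + 419904·x^7)·Dx + (572 + 13788·x^2 + 33048·x^4 + 93312·x^6 + 209952·x^8)·Dx^2 + (792·x + 9720·x^3 + 34992·x^5 + 104976·x^7)·Dx^3 + (13 + 306·x^2 + 2673·x^4 + 11664·x^6 + 26244·x^8)·Dx^4  (order 4).
h: a_k = 0, -36, 0, 180, 0, -4116/5, 0, 174676/35, 0, …
ICs: h(0) = 0, h′(0) = -36, h′′(0) = 0, h′′′(0) = 1080.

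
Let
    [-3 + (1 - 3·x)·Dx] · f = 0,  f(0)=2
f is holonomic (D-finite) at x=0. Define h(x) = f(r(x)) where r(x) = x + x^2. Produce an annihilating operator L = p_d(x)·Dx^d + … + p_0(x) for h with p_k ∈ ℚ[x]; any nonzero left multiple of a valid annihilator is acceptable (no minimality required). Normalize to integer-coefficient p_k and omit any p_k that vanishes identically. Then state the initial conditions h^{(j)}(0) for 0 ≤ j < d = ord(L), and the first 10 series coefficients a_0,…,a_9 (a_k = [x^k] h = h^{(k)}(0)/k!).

f: a_k = 2, 6, 18, 54, 162, 486, 1458, 4374, 13122, 39366, …
Change of var in L_f (x↦r) gives L₀.
L = (3 + 6·x) + (-1 + 3·x + 3·x^2)·Dx  (order 1).
h: a_k = 2, 6, 24, 90, 342, 1296, 4914, 18630, 70632, 267786, …
ICs: h(0) = 2.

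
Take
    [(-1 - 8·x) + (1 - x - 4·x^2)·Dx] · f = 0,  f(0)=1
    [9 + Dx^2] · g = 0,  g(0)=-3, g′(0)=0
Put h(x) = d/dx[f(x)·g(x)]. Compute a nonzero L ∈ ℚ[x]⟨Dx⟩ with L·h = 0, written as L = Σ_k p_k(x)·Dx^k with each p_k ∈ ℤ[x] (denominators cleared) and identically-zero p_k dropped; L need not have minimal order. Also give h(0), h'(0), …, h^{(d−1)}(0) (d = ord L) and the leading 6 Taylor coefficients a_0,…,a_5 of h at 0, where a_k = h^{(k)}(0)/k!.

f: a_k = 1, 1, 5, 9, 29, 65, …
g: a_k = -3, 0, 27/2, 0, -81/8, 0, …
h₀=f·g: eliminate ⇒ L₀, order ≤ 1·2.
h₀' ⇒ L via d/dx closure of L₀.
L = (-33 - 162·x - 567·x^2 + 648·x^3 + 1296·x^4) + (6 + 66·x + 216·x^2 + 576·x^3)·Dx + (1 - 10·x - 31·x^2 + 72·x^3 + 144·x^4)·Dx^2  (order 2).
h: a_k = -3, -3, -81/2, -237/2, -3345/8, -47781/40, …
ICs: h(0) = -3, h′(0) = -3.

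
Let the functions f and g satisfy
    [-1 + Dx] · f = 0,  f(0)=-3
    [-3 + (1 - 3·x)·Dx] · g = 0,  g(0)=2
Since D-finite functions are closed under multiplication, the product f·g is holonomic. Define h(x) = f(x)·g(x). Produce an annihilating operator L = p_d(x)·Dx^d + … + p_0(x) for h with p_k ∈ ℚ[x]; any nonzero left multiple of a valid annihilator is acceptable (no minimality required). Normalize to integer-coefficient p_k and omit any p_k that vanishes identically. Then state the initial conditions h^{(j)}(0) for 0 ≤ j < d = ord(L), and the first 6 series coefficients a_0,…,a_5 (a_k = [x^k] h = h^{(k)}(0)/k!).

L = (4 - 3·x) + (-1 + 3·x)·Dx  (order 1).
h: a_k = -6, -24, -75, -226, -2713/4, -10174/5, …
ICs: h(0) = -6.

f: a_k = -3, -3, -3/2, -1/2, -1/8, -1/40, …
g: a_k = 2, 6, 18, 54, 162, 486, …
L₀ := L_f ⊗_s L_g (sym. prod.), ord ≤ 1.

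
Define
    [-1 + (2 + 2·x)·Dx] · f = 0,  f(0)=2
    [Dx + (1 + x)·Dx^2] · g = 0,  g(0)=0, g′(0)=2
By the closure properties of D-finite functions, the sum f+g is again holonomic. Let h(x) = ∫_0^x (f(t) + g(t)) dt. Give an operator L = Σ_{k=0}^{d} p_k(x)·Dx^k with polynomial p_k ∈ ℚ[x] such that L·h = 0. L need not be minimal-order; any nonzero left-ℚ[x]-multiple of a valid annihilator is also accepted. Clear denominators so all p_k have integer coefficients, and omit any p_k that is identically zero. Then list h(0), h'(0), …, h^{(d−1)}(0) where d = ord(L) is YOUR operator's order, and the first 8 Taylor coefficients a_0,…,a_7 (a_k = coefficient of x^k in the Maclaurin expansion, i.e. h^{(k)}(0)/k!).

f: a_k = 2, 1, -1/4, 1/8, -5/64, 7/128, -21/512, 33/1024, …
g: a_k = 0, 2, -1, 2/3, -1/2, 2/5, -1/3, 2/7, …
Weyl lclm of L_f,L_g ⇒ L₀ (ord ≤ 3).
∫: right-multiply L₀ by Dx.
L = Dx^2 + (5 + 5·x)·Dx^3 + (2 + 4·x + 2·x^2)·Dx^4  (order 4).
h: a_k = 0, 2, 3/2, -5/12, 19/96, -37/320, 97/1280, -575/10752, …
ICs: h(0) = 0, h′(0) = 2, h′′(0) = 3, h′′′(0) = -5/2.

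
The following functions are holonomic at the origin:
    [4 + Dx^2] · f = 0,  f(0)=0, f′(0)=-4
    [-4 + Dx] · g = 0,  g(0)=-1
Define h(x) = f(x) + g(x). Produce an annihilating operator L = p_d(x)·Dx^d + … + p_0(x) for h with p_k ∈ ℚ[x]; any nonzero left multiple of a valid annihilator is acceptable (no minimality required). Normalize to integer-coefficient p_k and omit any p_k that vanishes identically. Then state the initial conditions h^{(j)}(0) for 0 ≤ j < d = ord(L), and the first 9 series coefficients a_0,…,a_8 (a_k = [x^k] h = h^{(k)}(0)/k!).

f: a_k = 0, -4, 0, 8/3, 0, -8/15, 0, 16/315, 0, …
g: a_k = -1, -4, -8, -32/3, -32/3, -128/15, -256/45, -1024/315, -512/315, …
f+g: L₀ = lclm(L_f,L_g), ord ≤ 2+1.
L = -16 + 4·Dx - 4·Dx^2 + Dx^3  (order 3).
h: a_k = -1, -8, -8, -8, -32/3, -136/15, -256/45, -16/5, -512/315, …
ICs: h(0) = -1, h′(0) = -8, h′′(0) = -16.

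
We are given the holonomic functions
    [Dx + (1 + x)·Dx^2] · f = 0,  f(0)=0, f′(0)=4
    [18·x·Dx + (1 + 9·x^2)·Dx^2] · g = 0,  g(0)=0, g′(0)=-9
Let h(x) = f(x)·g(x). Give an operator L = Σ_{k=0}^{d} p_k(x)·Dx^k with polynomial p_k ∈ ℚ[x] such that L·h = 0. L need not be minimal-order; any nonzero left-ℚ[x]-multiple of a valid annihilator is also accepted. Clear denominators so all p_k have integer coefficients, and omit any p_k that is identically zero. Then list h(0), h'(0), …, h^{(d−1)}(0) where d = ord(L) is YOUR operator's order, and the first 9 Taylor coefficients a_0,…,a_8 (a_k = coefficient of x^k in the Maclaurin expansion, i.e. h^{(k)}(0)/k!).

f: a_k = 0, 4, -2, 4/3, -1, 4/5, -2/3, 4/7, -1/2, …
g: a_k = 0, -9, 0, 27, 0, -729/5, 0, 6561/7, 0, …
h₀=f·g: eliminate ⇒ L₀, order ≤ 2·2.
L = (1368 + 2700·x + 37584·x^2 + 95580·x^3 + 87480·x^4 + 37908·x^5 + 26244·x^7)·Dx + (1298 + 9180·x + 54612·x^2 + 194724·x^3 + 324000·x^4 + 271188·x^5 + 102060·x^6 + 78732·x^7 + 91854·x^8)·Dx^2 + (76 + 2848·x + 12096·x^2 + 43992·x^3 + 117288·x^4 + 173016·x^5 + 139968·x^6 + 75816·x^7 + 78732·x^8 + 52488·x^9)·Dx^3 + (37 + 146·x + 901·x^2 + 2808·x^3 + 7362·x^4 + 15228·x^5 + 21546·x^6 + 17496·x^7 + 12393·x^8 + 13122·x^9 + 6561·x^10)·Dx^4  (order 4).
h: a_k = 0, 0, -36, 18, 96, -45, -2772/5, 1353/5, 17856/5, …
ICs: h(0) = 0, h′(0) = 0, h′′(0) = -72, h′′′(0) = 108.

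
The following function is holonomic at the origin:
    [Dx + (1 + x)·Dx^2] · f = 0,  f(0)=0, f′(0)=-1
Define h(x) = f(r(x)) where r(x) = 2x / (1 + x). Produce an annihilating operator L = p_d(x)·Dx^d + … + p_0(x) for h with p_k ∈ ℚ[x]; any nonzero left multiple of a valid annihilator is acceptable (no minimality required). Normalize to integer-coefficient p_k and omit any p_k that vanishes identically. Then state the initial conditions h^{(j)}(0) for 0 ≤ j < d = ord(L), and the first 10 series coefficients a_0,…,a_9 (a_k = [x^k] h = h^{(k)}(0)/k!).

f: a_k = 0, -1, 1/2, -1/3, 1/4, -1/5, 1/6, -1/7, 1/8, -1/9, …
Change of var in L_f (x↦r) gives L₀.
L = (4 + 6·x)·Dx + (1 + 4·x + 3·x^2)·Dx^2  (order 2).
h: a_k = 0, -2, 4, -26/3, 20, -242/5, 364/3, -2186/7, 820, -19682/9, …
ICs: h(0) = 0, h′(0) = -2.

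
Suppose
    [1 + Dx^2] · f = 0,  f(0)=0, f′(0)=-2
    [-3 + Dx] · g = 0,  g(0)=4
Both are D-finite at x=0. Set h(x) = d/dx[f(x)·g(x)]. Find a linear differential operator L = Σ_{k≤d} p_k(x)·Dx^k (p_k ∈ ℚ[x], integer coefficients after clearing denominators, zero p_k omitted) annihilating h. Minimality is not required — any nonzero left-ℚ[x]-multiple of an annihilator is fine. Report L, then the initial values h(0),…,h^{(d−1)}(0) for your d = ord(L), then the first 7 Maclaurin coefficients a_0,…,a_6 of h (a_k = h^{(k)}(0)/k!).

L = 10 - 6·Dx + Dx^2  (order 2).
h: a_k = -8, -48, -104, -128, -316/3, -312/5, -1228/45, …
ICs: h(0) = -8, h′(0) = -48.

f: a_k = 0, -2, 0, 1/3, 0, -1/60, 0, …
g: a_k = 4, 12, 18, 18, 27/2, 81/10, 81/20, …
L₀ := L_f ⊗_s L_g (sym. prod.), ord ≤ 2.
h₀' ⇒ L via d/dx closure of L₀.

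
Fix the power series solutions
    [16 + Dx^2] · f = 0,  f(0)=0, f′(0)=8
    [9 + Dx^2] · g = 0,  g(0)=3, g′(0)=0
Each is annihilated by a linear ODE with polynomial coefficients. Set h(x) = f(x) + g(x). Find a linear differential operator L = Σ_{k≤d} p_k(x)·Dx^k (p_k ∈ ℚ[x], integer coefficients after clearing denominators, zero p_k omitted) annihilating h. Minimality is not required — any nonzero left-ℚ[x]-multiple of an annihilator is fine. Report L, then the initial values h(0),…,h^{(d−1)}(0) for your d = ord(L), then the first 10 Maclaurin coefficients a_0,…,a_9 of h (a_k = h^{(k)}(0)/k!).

f: a_k = 0, 8, 0, -64/3, 0, 256/15, 0, -2048/315, 0, 4096/2835, …
g: a_k = 3, 0, -27/2, 0, 81/8, 0, -243/80, 0, 2187/4480, 0, …
Weyl lclm of L_f,L_g ⇒ L₀ (ord ≤ 4).
L = 144 + 25·Dx^2 + Dx^4  (order 4).
h: a_k = 3, 8, -27/2, -64/3, 81/8, 256/15, -243/80, -2048/315, 2187/4480, 4096/2835, …
ICs: h(0) = 3, h′(0) = 8, h′′(0) = -27, h′′′(0) = -128.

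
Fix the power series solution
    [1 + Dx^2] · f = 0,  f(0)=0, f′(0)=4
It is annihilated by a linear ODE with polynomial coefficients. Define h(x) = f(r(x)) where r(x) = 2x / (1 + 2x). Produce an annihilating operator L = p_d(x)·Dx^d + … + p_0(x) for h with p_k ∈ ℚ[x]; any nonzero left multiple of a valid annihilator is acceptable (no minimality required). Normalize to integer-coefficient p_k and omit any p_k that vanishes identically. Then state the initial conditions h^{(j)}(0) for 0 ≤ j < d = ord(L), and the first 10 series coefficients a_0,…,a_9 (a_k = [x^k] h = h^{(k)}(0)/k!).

L = 4 + (4 + 24·x + 48·x^2 + 32·x^3)·Dx + (1 + 8·x + 24·x^2 + 32·x^3 + 16·x^4)·Dx^2  (order 2).
h: a_k = 0, 8, -16, 80/3, -32, 16/15, 160, -221792/315, 101824/45, -3586864/567, …
ICs: h(0) = 0, h′(0) = 8.

f: a_k = 0, 4, 0, -2/3, 0, 1/30, 0, -1/1260, 0, 1/90720, …
f∘r: x↦r, Dx↦Dx/r' in L_f ⇒ L₀.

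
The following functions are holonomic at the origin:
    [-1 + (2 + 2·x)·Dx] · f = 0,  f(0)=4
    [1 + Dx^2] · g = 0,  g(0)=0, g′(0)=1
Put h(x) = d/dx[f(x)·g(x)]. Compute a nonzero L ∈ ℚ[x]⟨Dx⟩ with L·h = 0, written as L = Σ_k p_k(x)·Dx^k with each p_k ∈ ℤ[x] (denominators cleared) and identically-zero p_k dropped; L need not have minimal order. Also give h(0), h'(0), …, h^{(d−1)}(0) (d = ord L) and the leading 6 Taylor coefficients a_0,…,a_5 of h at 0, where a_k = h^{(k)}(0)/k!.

f: a_k = 4, 2, -1/2, 1/4, -5/32, 7/64, …
g: a_k = 0, 1, 0, -1/6, 0, 1/120, …
h₀=f·g: eliminate ⇒ L₀, order ≤ 1·2.
h₀' ⇒ L via d/dx closure of L₀.
L = (53 + 144·x + 136·x^2 + 64·x^3 + 16·x^4) + (-4 - 36·x - 48·x^2 - 16·x^3)·Dx + (28 + 88·x + 108·x^2 + 64·x^3 + 16·x^4)·Dx^2  (order 2).
h: a_k = 4, 4, -7/2, -1/3, -19/96, 81/160, …
ICs: h(0) = 4, h′(0) = 4.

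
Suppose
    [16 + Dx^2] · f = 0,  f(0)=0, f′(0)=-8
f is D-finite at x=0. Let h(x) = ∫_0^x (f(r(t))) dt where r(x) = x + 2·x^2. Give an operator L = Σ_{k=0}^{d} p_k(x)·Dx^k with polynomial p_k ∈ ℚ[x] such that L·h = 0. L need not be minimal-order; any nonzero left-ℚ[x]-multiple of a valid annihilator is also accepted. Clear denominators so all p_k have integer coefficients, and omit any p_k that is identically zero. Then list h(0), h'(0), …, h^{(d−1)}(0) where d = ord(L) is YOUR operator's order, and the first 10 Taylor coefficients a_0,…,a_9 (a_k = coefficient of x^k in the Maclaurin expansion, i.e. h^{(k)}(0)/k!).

L = (16 + 192·x + 768·x^2 + 1024·x^3)·Dx - 4·Dx^2 + (1 + 4·x)·Dx^3  (order 3).
h: a_k = 0, 0, -4, -16/3, 16/3, 128/5, 1792/45, 0, -26624/315, -57344/405, …
ICs: h(0) = 0, h′(0) = 0, h′′(0) = -8.

f: a_k = 0, -8, 0, 64/3, 0, -256/15, 0, 2048/315, 0, -4096/2835, …
Substitute x→r, Dx→(1/r')Dx; clear ⇒ L₀.
h=∫₀ˣh₀: take L = L₀·Dx.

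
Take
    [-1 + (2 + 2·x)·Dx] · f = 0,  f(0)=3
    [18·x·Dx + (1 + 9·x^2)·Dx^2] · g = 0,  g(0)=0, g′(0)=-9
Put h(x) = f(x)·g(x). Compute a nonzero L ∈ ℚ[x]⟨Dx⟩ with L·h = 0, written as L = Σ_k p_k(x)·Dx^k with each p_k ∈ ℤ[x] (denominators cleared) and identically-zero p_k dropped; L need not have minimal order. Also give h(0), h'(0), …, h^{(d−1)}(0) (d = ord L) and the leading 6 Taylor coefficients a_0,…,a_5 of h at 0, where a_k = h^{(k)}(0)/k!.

L = (3 - 36·x - 9·x^2) + (-4 + 68·x + 108·x^2 + 36·x^3)·Dx + (4 + 8·x + 40·x^2 + 72·x^3 + 36·x^4)·Dx^2  (order 2).
h: a_k = 0, -27, -27/2, 675/8, 621/16, -285741/640, …
ICs: h(0) = 0, h′(0) = -27.

f: a_k = 3, 3/2, -3/8, 3/16, -15/128, 21/256, …
g: a_k = 0, -9, 0, 27, 0, -729/5, …
Sym-product of L_f,L_g gives L₀ (≤ ord 2).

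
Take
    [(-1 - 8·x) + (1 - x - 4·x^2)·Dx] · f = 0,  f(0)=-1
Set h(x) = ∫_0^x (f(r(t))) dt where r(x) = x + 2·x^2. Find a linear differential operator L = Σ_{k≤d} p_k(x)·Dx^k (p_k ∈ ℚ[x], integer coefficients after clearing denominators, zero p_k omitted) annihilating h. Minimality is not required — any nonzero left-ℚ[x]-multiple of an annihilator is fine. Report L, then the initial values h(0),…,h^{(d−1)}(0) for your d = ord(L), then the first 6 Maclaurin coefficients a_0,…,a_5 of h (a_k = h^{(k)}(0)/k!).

f: a_k = -1, -1, -5, -9, -29, -65, …
L₀ from L_f via x↦r, Dx↦r'^{-1}Dx.
h=∫₀ˣh₀: take L = L₀·Dx.
L = (1 + 12·x + 48·x^2 + 64·x^3)·Dx + (-1 + x + 6·x^2 + 16·x^3 + 16·x^4)·Dx^2  (order 2).
h: a_k = 0, -1, -1/2, -7/3, -29/4, -103/5, …
ICs: h(0) = 0, h′(0) = -1.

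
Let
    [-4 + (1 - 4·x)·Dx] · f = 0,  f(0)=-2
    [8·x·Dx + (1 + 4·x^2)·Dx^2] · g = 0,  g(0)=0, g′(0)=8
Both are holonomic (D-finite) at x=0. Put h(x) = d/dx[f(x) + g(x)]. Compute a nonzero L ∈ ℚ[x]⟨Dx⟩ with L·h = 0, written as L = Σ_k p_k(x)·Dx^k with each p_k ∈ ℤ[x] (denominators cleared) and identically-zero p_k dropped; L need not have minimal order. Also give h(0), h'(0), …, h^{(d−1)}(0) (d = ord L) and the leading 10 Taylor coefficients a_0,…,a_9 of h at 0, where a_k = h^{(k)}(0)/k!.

L = (-8 + 128·x + 96·x^2) + (13 - 8·x + 100·x^2 + 96·x^3)·Dx + (-1 + 3·x + 12·x^3 + 16·x^4)·Dx^2  (order 2).
h: a_k = 0, -64, -416, -2048, -10112, -49152, -229888, -1048576, -4716544, -20971520, …
ICs: h(0) = 0, h′(0) = -64.

f: a_k = -2, -8, -32, -128, -512, -2048, -8192, -32768, -131072, -524288, …
g: a_k = 0, 8, 0, -32/3, 0, 128/5, 0, -512/7, 0, 2048/9, …
h₀=f+g: left-lcm gives L₀, ord ≤ 3.
Differentiate: ansatz ord ≤ ord L₀ ⇒ L.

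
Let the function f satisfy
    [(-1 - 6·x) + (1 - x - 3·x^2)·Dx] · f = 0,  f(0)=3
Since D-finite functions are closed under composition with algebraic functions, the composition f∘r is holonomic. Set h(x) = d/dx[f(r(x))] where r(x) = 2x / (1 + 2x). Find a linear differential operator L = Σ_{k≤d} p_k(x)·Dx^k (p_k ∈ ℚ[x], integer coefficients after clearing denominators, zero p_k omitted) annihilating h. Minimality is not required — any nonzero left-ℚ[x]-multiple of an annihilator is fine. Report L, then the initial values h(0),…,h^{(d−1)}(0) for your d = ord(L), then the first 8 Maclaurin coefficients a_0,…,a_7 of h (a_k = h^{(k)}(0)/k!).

L = (12 + 72·x + 576·x^2 + 672·x^3) + (-1 - 18·x - 48·x^2 + 136·x^3 + 336·x^4)·Dx  (order 1).
h: a_k = 6, 72, 0, 1728, -4320, 41472, -169344, 1050624, …
ICs: h(0) = 6.

f: a_k = 3, 3, 12, 21, 57, 120, 291, 651, …
Change of var in L_f (x↦r) gives L₀.
h=h₀': d/dx-closure on L₀ ⇒ L.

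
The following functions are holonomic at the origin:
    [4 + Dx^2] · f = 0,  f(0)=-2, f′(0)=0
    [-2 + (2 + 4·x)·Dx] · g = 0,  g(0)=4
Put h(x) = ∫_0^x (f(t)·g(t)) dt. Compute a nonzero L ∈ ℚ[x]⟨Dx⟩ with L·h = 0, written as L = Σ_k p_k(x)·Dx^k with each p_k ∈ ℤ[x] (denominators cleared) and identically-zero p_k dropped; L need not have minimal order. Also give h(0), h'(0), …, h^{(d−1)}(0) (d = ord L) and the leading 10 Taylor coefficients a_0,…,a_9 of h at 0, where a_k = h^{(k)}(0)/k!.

f: a_k = -2, 0, 4, 0, -4/3, 0, 8/45, 0, -4/315, 0, …
g: a_k = 4, 4, -2, 2, -5/2, 7/2, -21/4, 33/4, -429/32, 715/32, …
Product ⇒ symmetric product L₀, ord ≤ 2.
∫: right-multiply L₀ by Dx.
L = (7 + 16·x + 16·x^2)·Dx + (-2 - 4·x)·Dx^2 + (1 + 4·x + 4·x^2)·Dx^3  (order 3).
h: a_k = 0, -8, -4, 20/3, 3, -5/3, -13/18, 349/630, -401/720, 44047/45360, …
ICs: h(0) = 0, h′(0) = -8, h′′(0) = -8.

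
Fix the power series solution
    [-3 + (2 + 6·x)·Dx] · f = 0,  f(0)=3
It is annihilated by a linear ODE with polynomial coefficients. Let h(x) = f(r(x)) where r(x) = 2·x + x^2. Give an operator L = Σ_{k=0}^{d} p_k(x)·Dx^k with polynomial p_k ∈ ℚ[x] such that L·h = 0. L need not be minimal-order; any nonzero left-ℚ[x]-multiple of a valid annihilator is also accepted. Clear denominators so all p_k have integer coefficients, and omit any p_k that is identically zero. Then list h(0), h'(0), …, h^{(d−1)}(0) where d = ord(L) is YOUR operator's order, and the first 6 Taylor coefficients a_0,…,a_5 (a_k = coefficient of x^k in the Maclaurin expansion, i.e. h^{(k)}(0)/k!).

L = (-3 - 3·x) + (1 + 6·x + 3·x^2)·Dx  (order 1).
h: a_k = 3, 9, -9, 27, -189/2, 729/2, …
ICs: h(0) = 3.

f: a_k = 3, 9/2, -27/8, 81/16, -1215/128, 5103/256, …
Substitute x→r, Dx→(1/r')Dx; clear ⇒ L₀.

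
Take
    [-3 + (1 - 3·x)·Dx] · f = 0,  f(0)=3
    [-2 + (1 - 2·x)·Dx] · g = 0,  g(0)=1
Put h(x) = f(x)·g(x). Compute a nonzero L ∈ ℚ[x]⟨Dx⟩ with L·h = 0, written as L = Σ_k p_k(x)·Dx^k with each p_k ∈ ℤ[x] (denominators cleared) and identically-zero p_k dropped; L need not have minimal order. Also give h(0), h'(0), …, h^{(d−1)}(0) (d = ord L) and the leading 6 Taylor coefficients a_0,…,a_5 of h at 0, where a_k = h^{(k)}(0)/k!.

L = (-5 + 12·x) + (1 - 5·x + 6·x^2)·Dx  (order 1).
h: a_k = 3, 15, 57, 195, 633, 1995, …
ICs: h(0) = 3.

f: a_k = 3, 9, 27, 81, 243, 729, …
g: a_k = 1, 2, 4, 8, 16, 32, …
L₀ := L_f ⊗_s L_g (sym. prod.), ord ≤ 1.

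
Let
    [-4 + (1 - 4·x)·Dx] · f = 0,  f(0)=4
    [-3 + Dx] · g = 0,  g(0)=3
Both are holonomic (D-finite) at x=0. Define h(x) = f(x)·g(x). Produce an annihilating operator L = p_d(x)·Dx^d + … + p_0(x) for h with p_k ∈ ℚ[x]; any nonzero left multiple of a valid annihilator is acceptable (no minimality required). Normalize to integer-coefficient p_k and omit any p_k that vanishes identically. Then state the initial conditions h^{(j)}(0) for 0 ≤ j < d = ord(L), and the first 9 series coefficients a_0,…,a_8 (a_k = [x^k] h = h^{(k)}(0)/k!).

f: a_k = 4, 16, 64, 256, 1024, 4096, 16384, 65536, 262144, …
g: a_k = 3, 9, 27/2, 27/2, 81/8, 243/40, 243/80, 729/560, 2187/4480, …
L₀ := L_f ⊗_s L_g (sym. prod.), ord ≤ 1.
L = (7 - 12·x) + (-1 + 4·x)·Dx  (order 1).
h: a_k = 12, 84, 390, 1614, 12993/2, 260103/10, 2081067/20, 11654121/28, 266380221/160, …
ICs: h(0) = 12.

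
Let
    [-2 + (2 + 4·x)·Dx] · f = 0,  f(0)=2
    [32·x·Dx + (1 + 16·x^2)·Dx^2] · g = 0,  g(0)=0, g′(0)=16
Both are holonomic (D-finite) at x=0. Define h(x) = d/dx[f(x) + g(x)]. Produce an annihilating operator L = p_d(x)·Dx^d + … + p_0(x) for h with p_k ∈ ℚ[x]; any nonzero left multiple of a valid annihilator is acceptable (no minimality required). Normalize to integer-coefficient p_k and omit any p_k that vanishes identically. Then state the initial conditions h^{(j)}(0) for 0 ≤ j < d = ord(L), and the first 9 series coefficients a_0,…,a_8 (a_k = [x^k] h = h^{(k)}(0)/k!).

L = (-32 - 160·x + 1536·x^2 + 1536·x^3) + (-35 - 128·x + 1312·x^2 + 6144·x^3 + 5376·x^4)·Dx + (-1 + 30·x + 96·x^2 + 576·x^3 + 1792·x^4 + 1536·x^5)·Dx^2  (order 2).
h: a_k = 18, -2, -253, -5, 16419/4, -63/4, -524057/8, -429/8, 67115299/64, …
ICs: h(0) = 18, h′(0) = -2.

f: a_k = 2, 2, -1, 1, -5/4, 7/4, -21/8, 33/8, -429/64, …
g: a_k = 0, 16, 0, -256/3, 0, 4096/5, 0, -65536/7, 0, …
Sum ⇒ L₀ = lclm(L_f,L_g) in ℚ(x)⟨Dx⟩.
Derive L from L₀ (diff closure).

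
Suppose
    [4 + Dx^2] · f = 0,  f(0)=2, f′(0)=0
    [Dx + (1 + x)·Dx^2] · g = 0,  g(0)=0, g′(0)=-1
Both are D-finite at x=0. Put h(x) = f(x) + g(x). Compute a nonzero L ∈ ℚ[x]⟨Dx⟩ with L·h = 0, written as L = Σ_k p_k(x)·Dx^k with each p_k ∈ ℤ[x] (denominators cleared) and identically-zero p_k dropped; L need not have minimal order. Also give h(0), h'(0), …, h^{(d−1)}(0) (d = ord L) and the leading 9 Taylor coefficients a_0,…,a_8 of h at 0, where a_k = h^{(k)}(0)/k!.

L = (20 + 16·x + 8·x^2)·Dx + (12 + 28·x + 24·x^2 + 8·x^3)·Dx^2 + (5 + 4·x + 2·x^2)·Dx^3 + (3 + 7·x + 6·x^2 + 2·x^3)·Dx^4  (order 4).
h: a_k = 2, -1, -7/2, -1/3, 19/12, -1/5, -1/90, -1/7, 347/2520, …
ICs: h(0) = 2, h′(0) = -1, h′′(0) = -7, h′′′(0) = -2.

f: a_k = 2, 0, -4, 0, 4/3, 0, -8/45, 0, 4/315, …
g: a_k = 0, -1, 1/2, -1/3, 1/4, -1/5, 1/6, -1/7, 1/8, …
Weyl lclm of L_f,L_g ⇒ L₀ (ord ≤ 4).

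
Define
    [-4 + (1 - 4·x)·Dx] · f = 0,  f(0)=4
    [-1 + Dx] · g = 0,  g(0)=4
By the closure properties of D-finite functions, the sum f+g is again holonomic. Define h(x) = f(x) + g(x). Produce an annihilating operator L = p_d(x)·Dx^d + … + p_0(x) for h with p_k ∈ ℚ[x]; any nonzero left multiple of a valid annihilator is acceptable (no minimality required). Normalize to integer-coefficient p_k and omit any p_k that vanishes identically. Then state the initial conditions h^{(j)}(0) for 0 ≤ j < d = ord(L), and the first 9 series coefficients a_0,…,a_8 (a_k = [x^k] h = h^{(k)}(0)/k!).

L = (-28 - 16·x) + (31 + 8·x - 16·x^2)·Dx + (-3 + 8·x + 16·x^2)·Dx^2  (order 2).
h: a_k = 8, 20, 66, 770/3, 6145/6, 122881/30, 2949121/180, 82575361/1260, 2642411521/10080, …
ICs: h(0) = 8, h′(0) = 20.

f: a_k = 4, 16, 64, 256, 1024, 4096, 16384, 65536, 262144, …
g: a_k = 4, 4, 2, 2/3, 1/6, 1/30, 1/180, 1/1260, 1/10080, …
f+g: L₀ = lclm(L_f,L_g), ord ≤ 1+1.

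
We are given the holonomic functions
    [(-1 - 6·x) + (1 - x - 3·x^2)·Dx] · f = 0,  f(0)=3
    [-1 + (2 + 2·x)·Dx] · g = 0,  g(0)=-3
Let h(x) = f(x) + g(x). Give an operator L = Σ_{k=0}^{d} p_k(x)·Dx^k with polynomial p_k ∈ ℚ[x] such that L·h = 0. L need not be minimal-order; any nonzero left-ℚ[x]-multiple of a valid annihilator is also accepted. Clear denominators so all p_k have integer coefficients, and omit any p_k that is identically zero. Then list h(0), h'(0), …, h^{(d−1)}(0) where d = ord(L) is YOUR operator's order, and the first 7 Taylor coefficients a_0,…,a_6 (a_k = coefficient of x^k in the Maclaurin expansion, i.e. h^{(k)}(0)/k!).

f: a_k = 3, 3, 12, 21, 57, 120, 291, …
g: a_k = -3, -3/2, 3/8, -3/16, 15/128, -21/256, 63/1024, …
Weyl lclm of L_f,L_g ⇒ L₀ (ord ≤ 2).
L = (-17 - 57·x - 135·x^2 - 90·x^3) + (33 + 134·x + 387·x^2 + 510·x^3 + 225·x^4)·Dx + (-2 - 30·x - 22·x^2 + 126·x^3 + 210·x^4 + 90·x^5)·Dx^2  (order 2).
h: a_k = 0, 3/2, 99/8, 333/16, 7311/128, 30699/256, 298047/1024, …
ICs: h(0) = 0, h′(0) = 3/2.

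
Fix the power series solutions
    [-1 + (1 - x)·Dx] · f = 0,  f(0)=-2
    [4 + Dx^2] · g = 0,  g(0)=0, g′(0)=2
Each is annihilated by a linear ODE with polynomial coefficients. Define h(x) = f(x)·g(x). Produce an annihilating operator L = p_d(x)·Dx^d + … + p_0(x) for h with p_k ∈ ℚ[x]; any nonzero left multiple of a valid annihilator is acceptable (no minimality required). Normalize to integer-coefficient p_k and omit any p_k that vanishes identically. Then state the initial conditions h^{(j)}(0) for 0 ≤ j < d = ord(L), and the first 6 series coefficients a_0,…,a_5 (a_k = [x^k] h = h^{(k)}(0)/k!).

f: a_k = -2, -2, -2, -2, -2, -2, …
g: a_k = 0, 2, 0, -4/3, 0, 4/15, …
Sym-product of L_f,L_g gives L₀ (≤ ord 2).
L = (-4 + 4·x) + 2·Dx + (-1 + x)·Dx^2  (order 2).
h: a_k = 0, -4, -4, -4/3, -4/3, -28/15, …
ICs: h(0) = 0, h′(0) = -4.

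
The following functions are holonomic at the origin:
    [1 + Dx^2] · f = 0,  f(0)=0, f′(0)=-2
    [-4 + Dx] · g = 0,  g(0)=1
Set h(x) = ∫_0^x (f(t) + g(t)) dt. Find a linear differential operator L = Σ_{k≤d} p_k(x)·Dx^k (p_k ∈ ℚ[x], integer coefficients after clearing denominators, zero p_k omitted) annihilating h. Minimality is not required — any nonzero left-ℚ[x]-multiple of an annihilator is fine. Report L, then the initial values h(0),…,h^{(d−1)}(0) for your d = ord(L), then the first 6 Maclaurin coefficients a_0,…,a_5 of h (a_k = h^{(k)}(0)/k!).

L = -4·Dx + Dx^2 - 4·Dx^3 + Dx^4  (order 4).
h: a_k = 0, 1, 1, 8/3, 11/4, 32/15, …
ICs: h(0) = 0, h′(0) = 1, h′′(0) = 2, h′′′(0) = 16.

f: a_k = 0, -2, 0, 1/3, 0, -1/60, …
g: a_k = 1, 4, 8, 32/3, 32/3, 128/15, …
h₀=f+g: left-lcm gives L₀, ord ≤ 3.
h=∫h₀ ⇒ L = L₀·Dx.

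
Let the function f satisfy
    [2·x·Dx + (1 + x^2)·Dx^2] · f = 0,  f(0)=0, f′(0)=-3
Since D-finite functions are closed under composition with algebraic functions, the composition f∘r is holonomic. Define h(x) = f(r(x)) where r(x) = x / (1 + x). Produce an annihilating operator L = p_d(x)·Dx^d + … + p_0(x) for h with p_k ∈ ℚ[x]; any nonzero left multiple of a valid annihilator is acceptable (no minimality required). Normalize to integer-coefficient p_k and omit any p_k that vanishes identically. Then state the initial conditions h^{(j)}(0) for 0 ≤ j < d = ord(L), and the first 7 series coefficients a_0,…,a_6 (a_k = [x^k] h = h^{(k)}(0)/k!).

f: a_k = 0, -3, 0, 1, 0, -3/5, 0, …
L₀ from L_f via x↦r, Dx↦r'^{-1}Dx.
L = (2 + 4·x)·Dx + (1 + 2·x + 2·x^2)·Dx^2  (order 2).
h: a_k = 0, -3, 3, -2, 0, 12/5, -4, …
ICs: h(0) = 0, h′(0) = -3.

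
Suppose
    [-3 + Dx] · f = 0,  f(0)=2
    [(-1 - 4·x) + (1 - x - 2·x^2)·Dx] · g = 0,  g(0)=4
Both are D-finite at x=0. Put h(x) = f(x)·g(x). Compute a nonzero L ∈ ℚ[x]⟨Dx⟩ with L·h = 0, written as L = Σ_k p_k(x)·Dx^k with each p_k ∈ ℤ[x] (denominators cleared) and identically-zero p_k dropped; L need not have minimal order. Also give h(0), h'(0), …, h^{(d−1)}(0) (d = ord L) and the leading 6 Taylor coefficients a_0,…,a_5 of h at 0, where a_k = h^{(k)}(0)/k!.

f: a_k = 2, 6, 9, 9, 27/4, 81/20, …
g: a_k = 4, 4, 12, 20, 44, 84, …
f·g: L₀ = L_f ⊗_s L_g, ord ≤ 1·1.
L = (4 + x - 6·x^2) + (-1 + x + 2·x^2)·Dx  (order 1).
h: a_k = 8, 32, 84, 184, 379, 3816/5, …
ICs: h(0) = 8.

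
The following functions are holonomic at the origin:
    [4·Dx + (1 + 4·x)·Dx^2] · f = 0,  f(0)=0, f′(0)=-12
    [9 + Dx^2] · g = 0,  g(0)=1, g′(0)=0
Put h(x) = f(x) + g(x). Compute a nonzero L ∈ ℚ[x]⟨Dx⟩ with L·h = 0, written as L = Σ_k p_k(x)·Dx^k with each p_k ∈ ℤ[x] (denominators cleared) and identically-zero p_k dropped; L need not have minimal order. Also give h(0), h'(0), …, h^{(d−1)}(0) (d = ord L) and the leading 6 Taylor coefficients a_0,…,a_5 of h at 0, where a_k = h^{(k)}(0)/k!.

f: a_k = 0, -12, 24, -64, 192, -3072/5, …
g: a_k = 1, 0, -9/2, 0, 27/8, 0, …
L₀ := lclm(L_f,L_g); ord L₀ ≤ 2+2.
L = (3780 + 2592·x + 5184·x^2)·Dx + (369 + 2124·x + 3888·x^2 + 5184·x^3)·Dx^2 + (420 + 288·x + 576·x^2)·Dx^3 + (41 + 236·x + 432·x^2 + 576·x^3)·Dx^4  (order 4).
h: a_k = 1, -12, 39/2, -64, 1563/8, -3072/5, …
ICs: h(0) = 1, h′(0) = -12, h′′(0) = 39, h′′′(0) = -384.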